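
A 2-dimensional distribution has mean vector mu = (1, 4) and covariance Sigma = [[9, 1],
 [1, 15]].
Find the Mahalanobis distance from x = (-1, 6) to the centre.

Step 1 — centre the observation: (x - mu) = (-2, 2).

Step 2 — invert Sigma. det(Sigma) = 9·15 - (1)² = 134.
  Sigma^{-1} = (1/det) · [[d, -b], [-b, a]] = [[0.1119, -0.0075],
 [-0.0075, 0.0672]].

Step 3 — form the quadratic (x - mu)^T · Sigma^{-1} · (x - mu):
  Sigma^{-1} · (x - mu) = (-0.2388, 0.1493).
  (x - mu)^T · [Sigma^{-1} · (x - mu)] = (-2)·(-0.2388) + (2)·(0.1493) = 0.7761.

Step 4 — take square root: d = √(0.7761) ≈ 0.881.

d(x, mu) = √(0.7761) ≈ 0.881


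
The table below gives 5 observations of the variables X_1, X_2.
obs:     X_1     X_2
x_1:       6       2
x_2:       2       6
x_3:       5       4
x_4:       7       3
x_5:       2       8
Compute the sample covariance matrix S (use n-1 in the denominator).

Step 1 — column means:
  mean(X_1) = (6 + 2 + 5 + 7 + 2) / 5 = 22/5 = 4.4
  mean(X_2) = (2 + 6 + 4 + 3 + 8) / 5 = 23/5 = 4.6

Step 2 — sample covariance S[i,j] = (1/(n-1)) · Σ_k (x_{k,i} - mean_i) · (x_{k,j} - mean_j), with n-1 = 4.
  S[X_1,X_1] = ((1.6)·(1.6) + (-2.4)·(-2.4) + (0.6)·(0.6) + (2.6)·(2.6) + (-2.4)·(-2.4)) / 4 = 21.2/4 = 5.3
  S[X_1,X_2] = ((1.6)·(-2.6) + (-2.4)·(1.4) + (0.6)·(-0.6) + (2.6)·(-1.6) + (-2.4)·(3.4)) / 4 = -20.2/4 = -5.05
  S[X_2,X_2] = ((-2.6)·(-2.6) + (1.4)·(1.4) + (-0.6)·(-0.6) + (-1.6)·(-1.6) + (3.4)·(3.4)) / 4 = 23.2/4 = 5.8

S is symmetric (S[j,i] = S[i,j]). Assembling:

S = [[5.3, -5.05],
 [-5.05, 5.8]]


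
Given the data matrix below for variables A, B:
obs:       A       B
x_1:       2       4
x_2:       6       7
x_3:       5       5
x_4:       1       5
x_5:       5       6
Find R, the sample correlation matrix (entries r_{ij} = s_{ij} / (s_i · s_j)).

Step 1 — column means:
  mean(A) = (2 + 6 + 5 + 1 + 5) / 5 = 19/5 = 3.8
  mean(B) = (4 + 7 + 5 + 5 + 6) / 5 = 27/5 = 5.4

Step 2 — sample variances and covariances s[i,j] = (1/(n-1)) · Σ_k (x_{k,i} - mean_i) · (x_{k,j} - mean_j), with n-1 = 4:
  s[A,A] = ((-1.8)·(-1.8) + (2.2)·(2.2) + (1.2)·(1.2) + (-2.8)·(-2.8) + (1.2)·(1.2)) / 4 = 18.8/4 = 4.7
  s[A,B] = ((-1.8)·(-1.4) + (2.2)·(1.6) + (1.2)·(-0.4) + (-2.8)·(-0.4) + (1.2)·(0.6)) / 4 = 7.4/4 = 1.85
  s[B,B] = ((-1.4)·(-1.4) + (1.6)·(1.6) + (-0.4)·(-0.4) + (-0.4)·(-0.4) + (0.6)·(0.6)) / 4 = 5.2/4 = 1.3
  Sample standard deviations s_i = √(s[i,i]):
  s(A) = √(4.7) = 2.1679
  s(B) = √(1.3) = 1.1402

Step 3 — r_{ij} = s_{ij} / (s_i · s_j):
  r[A,A] = 1 (diagonal).
  r[A,B] = 1.85 / (2.1679 · 1.1402) = 1.85 / 2.4718 = 0.7484
  r[B,B] = 1 (diagonal).

R is symmetric with unit diagonal. Assembling:

R = [[1, 0.7484],
 [0.7484, 1]]


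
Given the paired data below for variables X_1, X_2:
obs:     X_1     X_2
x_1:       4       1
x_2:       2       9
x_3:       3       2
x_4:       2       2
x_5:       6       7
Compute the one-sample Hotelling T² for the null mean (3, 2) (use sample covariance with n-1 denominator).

Step 1 — sample mean vector:
  mean(X_1) = (4 + 2 + 3 + 2 + 6) / 5 = 17/5 = 3.4
  mean(X_2) = (1 + 9 + 2 + 2 + 7) / 5 = 21/5 = 4.2
  x̄ = (3.4, 4.2),  deviation x̄ - mu_0 = (3.4, 4.2) - (3, 2) = (0.4, 2.2).

Step 2 — sample covariance matrix, S[i,j] = (1/(n-1)) · Σ_k (x_{k,i} - mean_i) · (x_{k,j} - mean_j), divisor n-1 = 4:
  S[X_1,X_1] = ((0.6)·(0.6) + (-1.4)·(-1.4) + (-0.4)·(-0.4) + (-1.4)·(-1.4) + (2.6)·(2.6)) / 4 = 11.2/4 = 2.8
  S[X_1,X_2] = ((0.6)·(-3.2) + (-1.4)·(4.8) + (-0.4)·(-2.2) + (-1.4)·(-2.2) + (2.6)·(2.8)) / 4 = 2.6/4 = 0.65
  S[X_2,X_2] = ((-3.2)·(-3.2) + (4.8)·(4.8) + (-2.2)·(-2.2) + (-2.2)·(-2.2) + (2.8)·(2.8)) / 4 = 50.8/4 = 12.7
  S = [[2.8, 0.65],
 [0.65, 12.7]].

Step 3 — invert S. det(S) = 2.8·12.7 - (0.65)² = 35.1375.
  S^{-1} = (1/det) · [[d, -b], [-b, a]] = [[0.3614, -0.0185],
 [-0.0185, 0.0797]].

Step 4 — quadratic form (x̄ - mu_0)^T · S^{-1} · (x̄ - mu_0):
  S^{-1} · (x̄ - mu_0) = (0.1039, 0.1679),
  (x̄ - mu_0)^T · [...] = (0.4)·(0.1039) + (2.2)·(0.1679) = 0.411.

Step 5 — scale by n: T² = 5 · 0.411 = 2.0548.

T² ≈ 2.0548


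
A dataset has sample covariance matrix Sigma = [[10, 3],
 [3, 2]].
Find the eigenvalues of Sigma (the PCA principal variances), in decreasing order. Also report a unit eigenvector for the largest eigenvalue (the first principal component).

Step 1 — characteristic polynomial of 2×2 Sigma:
  det(Sigma - λI) = λ² - trace · λ + det = 0.
  trace = 10 + 2 = 12, det = 10·2 - (3)² = 11.
Step 2 — discriminant:
  Δ = trace² - 4·det = 144 - 44 = 100.
Step 3 — eigenvalues:
  λ = (trace ± √Δ)/2 = (12 ± 10)/2,
  λ_1 = 11,  λ_2 = 1.

Step 4 — unit eigenvector for λ_1: solve (Sigma - λ_1 I)v = 0. First row:
  (10 - 11)·v_x + (3)·v_y = 0, i.e. (-1)·v_x + (3)·v_y = 0,
  so v ∝ (b, λ_1 - a) = (3, 1) = u.
  ||u|| = √((3)² + (1)²) = √(10) ≈ 3.1623,
  v_1 = u/||u|| ≈ (0.9487, 0.3162) (||v_1|| = 1).

λ_1 = 11,  λ_2 = 1;  v_1 ≈ (0.9487, 0.3162)


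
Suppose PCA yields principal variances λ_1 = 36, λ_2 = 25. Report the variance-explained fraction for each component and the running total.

Step 1 — total variance = trace(Sigma) = Σ λ_i = 36 + 25 = 61.

Step 2 — fraction explained by component i = λ_i / Σ λ:
  PC1: 36/61 = 0.5902
  PC2: 25/61 = 0.4098

Step 3 — cumulative fraction after k components = (λ_1 + ... + λ_k) / Σ λ:
  k = 1: 36/61 = 0.5902
  k = 2: (36 + 25)/61 = 61/61 = 1

Summary (fraction, with percent):

explained: PC1 0.5902 (59.02%), PC2 0.4098 (40.98%);  cumulative: 0.5902, 1


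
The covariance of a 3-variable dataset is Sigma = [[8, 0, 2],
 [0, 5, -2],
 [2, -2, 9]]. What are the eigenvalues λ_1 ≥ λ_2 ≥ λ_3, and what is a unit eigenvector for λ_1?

Step 1 — characteristic polynomial p(λ) = det(λI - Sigma) = λ³ - tr·λ² + c_1·λ - det, where tr = trace, c_1 = sum of the principal 2×2 minors, det = det(Sigma):
  tr = 8 + 5 + 9 = 22,
  c_1 = (8·5 - (0)²) + (8·9 - (2)²) + (5·9 - (-2)²) = 40 + 68 + 41 = 149,
  det = 8·(5·9 - (-2)²) - (0)·((0)·9 - (-2)·(2)) + (2)·((0)·(-2) - 5·(2)) = 8·(41) - (0)·(4) + (2)·(-10) = 308.
  So p(λ) = λ³ - 22λ² + 149λ - 308.
Step 2 — look for an integer root (rational root theorem: any rational root is an integer divisor of 308). Testing λ = 4:
  p(4) = 64 - 352 + 596 - 308 = 0  ✓
  Dividing out (λ - 4): p(λ) = (λ - 4)(λ² - 18λ + 77).
Step 3 — remaining eigenvalues from the quadratic λ² - 18λ + 77 = 0:
  Δ = 18² - 4·77 = 324 - 308 = 16,  λ = (18 ± √16)/2 = (18 ± 4)/2 = 11 or 7.
  Sorted: λ_1 = 11,  λ_2 = 7,  λ_3 = 4  (check: sum = 22 = tr ✓).

Step 4 — unit eigenvector for λ_1 = 11: v spans the null space of (Sigma - λ_1 I), whose rows are
  r_1 = (-3, 0, 2),  r_2 = (0, -6, -2),  r_3 = (2, -2, -2).
  v is orthogonal to every row, so take v ∝ r_1 × r_2 = ((0)·(-2) - (2)·(-6), (2)·(0) - (-3)·(-2), (-3)·(-6) - (0)·(0)) = (12, -6, 18).
  Rescale (divide by 6): u = (2, -1, 3).
  ||u|| = √((2)² + (-1)² + (3)²) = √(14) ≈ 3.7417,  v_1 = u/||u|| ≈ (0.5345, -0.2673, 0.8018) (||v_1|| = 1).

λ_1 = 11,  λ_2 = 7,  λ_3 = 4;  v_1 ≈ (0.5345, -0.2673, 0.8018)


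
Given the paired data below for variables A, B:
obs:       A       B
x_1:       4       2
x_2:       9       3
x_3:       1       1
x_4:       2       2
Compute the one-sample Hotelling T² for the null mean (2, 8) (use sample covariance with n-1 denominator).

Step 1 — sample mean vector:
  mean(A) = (4 + 9 + 1 + 2) / 4 = 16/4 = 4
  mean(B) = (2 + 3 + 1 + 2) / 4 = 8/4 = 2
  x̄ = (4, 2),  deviation x̄ - mu_0 = (4, 2) - (2, 8) = (2, -6).

Step 2 — sample covariance matrix, S[i,j] = (1/(n-1)) · Σ_k (x_{k,i} - mean_i) · (x_{k,j} - mean_j), divisor n-1 = 3:
  S[A,A] = ((0)·(0) + (5)·(5) + (-3)·(-3) + (-2)·(-2)) / 3 = 38/3 = 12.6667
  S[A,B] = ((0)·(0) + (5)·(1) + (-3)·(-1) + (-2)·(0)) / 3 = 8/3 = 2.6667
  S[B,B] = ((0)·(0) + (1)·(1) + (-1)·(-1) + (0)·(0)) / 3 = 2/3 = 0.6667
  S = [[12.6667, 2.6667],
 [2.6667, 0.6667]].

Step 3 — invert S. det(S) = 12.6667·0.6667 - (2.6667)² = 1.3333.
  S^{-1} = (1/det) · [[d, -b], [-b, a]] = [[0.5, -2],
 [-2, 9.5]].

Step 4 — quadratic form (x̄ - mu_0)^T · S^{-1} · (x̄ - mu_0):
  S^{-1} · (x̄ - mu_0) = (13, -61),
  (x̄ - mu_0)^T · [...] = (2)·(13) + (-6)·(-61) = 392.

Step 5 — scale by n: T² = 4 · 392 = 1568.

T² ≈ 1568


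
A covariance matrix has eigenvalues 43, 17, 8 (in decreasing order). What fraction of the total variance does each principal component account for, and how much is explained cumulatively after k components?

Step 1 — total variance = trace(Sigma) = Σ λ_i = 43 + 17 + 8 = 68.

Step 2 — fraction explained by component i = λ_i / Σ λ:
  PC1: 43/68 = 0.6324
  PC2: 17/68 = 0.25
  PC3: 8/68 = 0.1176

Step 3 — cumulative fraction after k components = (λ_1 + ... + λ_k) / Σ λ:
  k = 1: 43/68 = 0.6324
  k = 2: (43 + 17)/68 = 60/68 = 0.8824
  k = 3: (43 + 17 + 8)/68 = 68/68 = 1

Summary (fraction, with percent):

explained: PC1 0.6324 (63.24%), PC2 0.25 (25%), PC3 0.1176 (11.76%);  cumulative: 0.6324, 0.8824, 1


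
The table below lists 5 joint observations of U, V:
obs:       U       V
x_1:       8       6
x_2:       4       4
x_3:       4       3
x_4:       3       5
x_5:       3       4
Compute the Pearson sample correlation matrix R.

Step 1 — column means:
  mean(U) = (8 + 4 + 4 + 3 + 3) / 5 = 22/5 = 4.4
  mean(V) = (6 + 4 + 3 + 5 + 4) / 5 = 22/5 = 4.4

Step 2 — sample variances and covariances s[i,j] = (1/(n-1)) · Σ_k (x_{k,i} - mean_i) · (x_{k,j} - mean_j), with n-1 = 4:
  s[U,U] = ((3.6)·(3.6) + (-0.4)·(-0.4) + (-0.4)·(-0.4) + (-1.4)·(-1.4) + (-1.4)·(-1.4)) / 4 = 17.2/4 = 4.3
  s[U,V] = ((3.6)·(1.6) + (-0.4)·(-0.4) + (-0.4)·(-1.4) + (-1.4)·(0.6) + (-1.4)·(-0.4)) / 4 = 6.2/4 = 1.55
  s[V,V] = ((1.6)·(1.6) + (-0.4)·(-0.4) + (-1.4)·(-1.4) + (0.6)·(0.6) + (-0.4)·(-0.4)) / 4 = 5.2/4 = 1.3
  Sample standard deviations s_i = √(s[i,i]):
  s(U) = √(4.3) = 2.0736
  s(V) = √(1.3) = 1.1402

Step 3 — r_{ij} = s_{ij} / (s_i · s_j):
  r[U,U] = 1 (diagonal).
  r[U,V] = 1.55 / (2.0736 · 1.1402) = 1.55 / 2.3643 = 0.6556
  r[V,V] = 1 (diagonal).

R is symmetric with unit diagonal. Assembling:

R = [[1, 0.6556],
 [0.6556, 1]]


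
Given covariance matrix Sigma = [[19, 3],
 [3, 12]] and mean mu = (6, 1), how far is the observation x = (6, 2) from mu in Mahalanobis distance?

Step 1 — centre the observation: (x - mu) = (0, 1).

Step 2 — invert Sigma. det(Sigma) = 19·12 - (3)² = 219.
  Sigma^{-1} = (1/det) · [[d, -b], [-b, a]] = [[0.0548, -0.0137],
 [-0.0137, 0.0868]].

Step 3 — form the quadratic (x - mu)^T · Sigma^{-1} · (x - mu):
  Sigma^{-1} · (x - mu) = (-0.0137, 0.0868).
  (x - mu)^T · [Sigma^{-1} · (x - mu)] = (0)·(-0.0137) + (1)·(0.0868) = 0.0868.

Step 4 — take square root: d = √(0.0868) ≈ 0.2945.

d(x, mu) = √(0.0868) ≈ 0.2945


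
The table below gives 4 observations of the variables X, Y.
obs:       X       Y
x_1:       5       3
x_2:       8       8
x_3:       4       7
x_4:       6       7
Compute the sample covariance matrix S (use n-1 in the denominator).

Step 1 — column means:
  mean(X) = (5 + 8 + 4 + 6) / 4 = 23/4 = 5.75
  mean(Y) = (3 + 8 + 7 + 7) / 4 = 25/4 = 6.25

Step 2 — sample covariance S[i,j] = (1/(n-1)) · Σ_k (x_{k,i} - mean_i) · (x_{k,j} - mean_j), with n-1 = 3.
  S[X,X] = ((-0.75)·(-0.75) + (2.25)·(2.25) + (-1.75)·(-1.75) + (0.25)·(0.25)) / 3 = 8.75/3 = 2.9167
  S[X,Y] = ((-0.75)·(-3.25) + (2.25)·(1.75) + (-1.75)·(0.75) + (0.25)·(0.75)) / 3 = 5.25/3 = 1.75
  S[Y,Y] = ((-3.25)·(-3.25) + (1.75)·(1.75) + (0.75)·(0.75) + (0.75)·(0.75)) / 3 = 14.75/3 = 4.9167

S is symmetric (S[j,i] = S[i,j]). Assembling:

S = [[2.9167, 1.75],
 [1.75, 4.9167]]


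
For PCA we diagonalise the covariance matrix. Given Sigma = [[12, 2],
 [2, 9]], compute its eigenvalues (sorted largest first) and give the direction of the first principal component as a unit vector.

Step 1 — characteristic polynomial of 2×2 Sigma:
  det(Sigma - λI) = λ² - trace · λ + det = 0.
  trace = 12 + 9 = 21, det = 12·9 - (2)² = 104.
Step 2 — discriminant:
  Δ = trace² - 4·det = 441 - 416 = 25.
Step 3 — eigenvalues:
  λ = (trace ± √Δ)/2 = (21 ± 5)/2,
  λ_1 = 13,  λ_2 = 8.

Step 4 — unit eigenvector for λ_1: solve (Sigma - λ_1 I)v = 0. First row:
  (12 - 13)·v_x + (2)·v_y = 0, i.e. (-1)·v_x + (2)·v_y = 0,
  so v ∝ (b, λ_1 - a) = (2, 1) = u.
  ||u|| = √((2)² + (1)²) = √(5) ≈ 2.2361,
  v_1 = u/||u|| ≈ (0.8944, 0.4472) (||v_1|| = 1).

λ_1 = 13,  λ_2 = 8;  v_1 ≈ (0.8944, 0.4472)


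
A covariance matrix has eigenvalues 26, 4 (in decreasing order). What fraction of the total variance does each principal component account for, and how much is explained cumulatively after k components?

Step 1 — total variance = trace(Sigma) = Σ λ_i = 26 + 4 = 30.

Step 2 — fraction explained by component i = λ_i / Σ λ:
  PC1: 26/30 = 0.8667
  PC2: 4/30 = 0.1333

Step 3 — cumulative fraction after k components = (λ_1 + ... + λ_k) / Σ λ:
  k = 1: 26/30 = 0.8667
  k = 2: (26 + 4)/30 = 30/30 = 1

Summary (fraction, with percent):

explained: PC1 0.8667 (86.67%), PC2 0.1333 (13.33%);  cumulative: 0.8667, 1


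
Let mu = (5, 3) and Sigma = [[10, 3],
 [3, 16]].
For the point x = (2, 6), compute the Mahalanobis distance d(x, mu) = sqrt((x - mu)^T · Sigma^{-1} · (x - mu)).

Step 1 — centre the observation: (x - mu) = (-3, 3).

Step 2 — invert Sigma. det(Sigma) = 10·16 - (3)² = 151.
  Sigma^{-1} = (1/det) · [[d, -b], [-b, a]] = [[0.106, -0.0199],
 [-0.0199, 0.0662]].

Step 3 — form the quadratic (x - mu)^T · Sigma^{-1} · (x - mu):
  Sigma^{-1} · (x - mu) = (-0.3775, 0.2583).
  (x - mu)^T · [Sigma^{-1} · (x - mu)] = (-3)·(-0.3775) + (3)·(0.2583) = 1.9073.

Step 4 — take square root: d = √(1.9073) ≈ 1.381.

d(x, mu) = √(1.9073) ≈ 1.381


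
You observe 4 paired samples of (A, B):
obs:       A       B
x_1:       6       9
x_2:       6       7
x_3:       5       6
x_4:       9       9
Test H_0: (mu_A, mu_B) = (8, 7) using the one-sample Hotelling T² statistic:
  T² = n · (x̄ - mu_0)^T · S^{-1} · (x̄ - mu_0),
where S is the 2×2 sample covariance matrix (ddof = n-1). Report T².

Step 1 — sample mean vector:
  mean(A) = (6 + 6 + 5 + 9) / 4 = 26/4 = 6.5
  mean(B) = (9 + 7 + 6 + 9) / 4 = 31/4 = 7.75
  x̄ = (6.5, 7.75),  deviation x̄ - mu_0 = (6.5, 7.75) - (8, 7) = (-1.5, 0.75).

Step 2 — sample covariance matrix, S[i,j] = (1/(n-1)) · Σ_k (x_{k,i} - mean_i) · (x_{k,j} - mean_j), divisor n-1 = 3:
  S[A,A] = ((-0.5)·(-0.5) + (-0.5)·(-0.5) + (-1.5)·(-1.5) + (2.5)·(2.5)) / 3 = 9/3 = 3
  S[A,B] = ((-0.5)·(1.25) + (-0.5)·(-0.75) + (-1.5)·(-1.75) + (2.5)·(1.25)) / 3 = 5.5/3 = 1.8333
  S[B,B] = ((1.25)·(1.25) + (-0.75)·(-0.75) + (-1.75)·(-1.75) + (1.25)·(1.25)) / 3 = 6.75/3 = 2.25
  S = [[3, 1.8333],
 [1.8333, 2.25]].

Step 3 — invert S. det(S) = 3·2.25 - (1.8333)² = 3.3889.
  S^{-1} = (1/det) · [[d, -b], [-b, a]] = [[0.6639, -0.541],
 [-0.541, 0.8852]].

Step 4 — quadratic form (x̄ - mu_0)^T · S^{-1} · (x̄ - mu_0):
  S^{-1} · (x̄ - mu_0) = (-1.4016, 1.4754),
  (x̄ - mu_0)^T · [...] = (-1.5)·(-1.4016) + (0.75)·(1.4754) = 3.209.

Step 5 — scale by n: T² = 4 · 3.209 = 12.8361.

T² ≈ 12.8361


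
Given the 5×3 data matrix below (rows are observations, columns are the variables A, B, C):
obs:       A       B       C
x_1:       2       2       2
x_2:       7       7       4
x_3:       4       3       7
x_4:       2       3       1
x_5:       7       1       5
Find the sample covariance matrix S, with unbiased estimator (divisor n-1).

Step 1 — column means:
  mean(A) = (2 + 7 + 4 + 2 + 7) / 5 = 22/5 = 4.4
  mean(B) = (2 + 7 + 3 + 3 + 1) / 5 = 16/5 = 3.2
  mean(C) = (2 + 4 + 7 + 1 + 5) / 5 = 19/5 = 3.8

Step 2 — sample covariance S[i,j] = (1/(n-1)) · Σ_k (x_{k,i} - mean_i) · (x_{k,j} - mean_j), with n-1 = 4.
  S[A,A] = ((-2.4)·(-2.4) + (2.6)·(2.6) + (-0.4)·(-0.4) + (-2.4)·(-2.4) + (2.6)·(2.6)) / 4 = 25.2/4 = 6.3
  S[A,B] = ((-2.4)·(-1.2) + (2.6)·(3.8) + (-0.4)·(-0.2) + (-2.4)·(-0.2) + (2.6)·(-2.2)) / 4 = 7.6/4 = 1.9
  S[A,C] = ((-2.4)·(-1.8) + (2.6)·(0.2) + (-0.4)·(3.2) + (-2.4)·(-2.8) + (2.6)·(1.2)) / 4 = 13.4/4 = 3.35
  S[B,B] = ((-1.2)·(-1.2) + (3.8)·(3.8) + (-0.2)·(-0.2) + (-0.2)·(-0.2) + (-2.2)·(-2.2)) / 4 = 20.8/4 = 5.2
  S[B,C] = ((-1.2)·(-1.8) + (3.8)·(0.2) + (-0.2)·(3.2) + (-0.2)·(-2.8) + (-2.2)·(1.2)) / 4 = 0.2/4 = 0.05
  S[C,C] = ((-1.8)·(-1.8) + (0.2)·(0.2) + (3.2)·(3.2) + (-2.8)·(-2.8) + (1.2)·(1.2)) / 4 = 22.8/4 = 5.7

S is symmetric (S[j,i] = S[i,j]). Assembling:

S = [[6.3, 1.9, 3.35],
 [1.9, 5.2, 0.05],
 [3.35, 0.05, 5.7]]


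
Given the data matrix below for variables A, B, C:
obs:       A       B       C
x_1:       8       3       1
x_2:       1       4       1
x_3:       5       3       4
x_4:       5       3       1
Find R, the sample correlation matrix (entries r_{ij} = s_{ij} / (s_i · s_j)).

Step 1 — column means:
  mean(A) = (8 + 1 + 5 + 5) / 4 = 19/4 = 4.75
  mean(B) = (3 + 4 + 3 + 3) / 4 = 13/4 = 3.25
  mean(C) = (1 + 1 + 4 + 1) / 4 = 7/4 = 1.75

Step 2 — sample variances and covariances s[i,j] = (1/(n-1)) · Σ_k (x_{k,i} - mean_i) · (x_{k,j} - mean_j), with n-1 = 3:
  s[A,A] = ((3.25)·(3.25) + (-3.75)·(-3.75) + (0.25)·(0.25) + (0.25)·(0.25)) / 3 = 24.75/3 = 8.25
  s[A,B] = ((3.25)·(-0.25) + (-3.75)·(0.75) + (0.25)·(-0.25) + (0.25)·(-0.25)) / 3 = -3.75/3 = -1.25
  s[A,C] = ((3.25)·(-0.75) + (-3.75)·(-0.75) + (0.25)·(2.25) + (0.25)·(-0.75)) / 3 = 0.75/3 = 0.25
  s[B,B] = ((-0.25)·(-0.25) + (0.75)·(0.75) + (-0.25)·(-0.25) + (-0.25)·(-0.25)) / 3 = 0.75/3 = 0.25
  s[B,C] = ((-0.25)·(-0.75) + (0.75)·(-0.75) + (-0.25)·(2.25) + (-0.25)·(-0.75)) / 3 = -0.75/3 = -0.25
  s[C,C] = ((-0.75)·(-0.75) + (-0.75)·(-0.75) + (2.25)·(2.25) + (-0.75)·(-0.75)) / 3 = 6.75/3 = 2.25
  Sample standard deviations s_i = √(s[i,i]):
  s(A) = √(8.25) = 2.8723
  s(B) = √(0.25) = 0.5
  s(C) = √(2.25) = 1.5

Step 3 — r_{ij} = s_{ij} / (s_i · s_j):
  r[A,A] = 1 (diagonal).
  r[A,B] = -1.25 / (2.8723 · 0.5) = -1.25 / 1.4361 = -0.8704
  r[A,C] = 0.25 / (2.8723 · 1.5) = 0.25 / 4.3084 = 0.058
  r[B,B] = 1 (diagonal).
  r[B,C] = -0.25 / (0.5 · 1.5) = -0.25 / 0.75 = -0.3333
  r[C,C] = 1 (diagonal).

R is symmetric with unit diagonal. Assembling:

R = [[1, -0.8704, 0.058],
 [-0.8704, 1, -0.3333],
 [0.058, -0.3333, 1]]


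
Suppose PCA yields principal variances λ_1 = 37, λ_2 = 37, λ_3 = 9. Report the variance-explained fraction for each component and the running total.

Step 1 — total variance = trace(Sigma) = Σ λ_i = 37 + 37 + 9 = 83.

Step 2 — fraction explained by component i = λ_i / Σ λ:
  PC1: 37/83 = 0.4458
  PC2: 37/83 = 0.4458
  PC3: 9/83 = 0.1084

Step 3 — cumulative fraction after k components = (λ_1 + ... + λ_k) / Σ λ:
  k = 1: 37/83 = 0.4458
  k = 2: (37 + 37)/83 = 74/83 = 0.8916
  k = 3: (37 + 37 + 9)/83 = 83/83 = 1

Summary (fraction, with percent):

explained: PC1 0.4458 (44.58%), PC2 0.4458 (44.58%), PC3 0.1084 (10.84%);  cumulative: 0.4458, 0.8916, 1


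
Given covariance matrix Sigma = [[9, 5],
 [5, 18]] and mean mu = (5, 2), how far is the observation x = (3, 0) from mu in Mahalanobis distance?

Step 1 — centre the observation: (x - mu) = (-2, -2).

Step 2 — invert Sigma. det(Sigma) = 9·18 - (5)² = 137.
  Sigma^{-1} = (1/det) · [[d, -b], [-b, a]] = [[0.1314, -0.0365],
 [-0.0365, 0.0657]].

Step 3 — form the quadratic (x - mu)^T · Sigma^{-1} · (x - mu):
  Sigma^{-1} · (x - mu) = (-0.1898, -0.0584).
  (x - mu)^T · [Sigma^{-1} · (x - mu)] = (-2)·(-0.1898) + (-2)·(-0.0584) = 0.4964.

Step 4 — take square root: d = √(0.4964) ≈ 0.7045.

d(x, mu) = √(0.4964) ≈ 0.7045


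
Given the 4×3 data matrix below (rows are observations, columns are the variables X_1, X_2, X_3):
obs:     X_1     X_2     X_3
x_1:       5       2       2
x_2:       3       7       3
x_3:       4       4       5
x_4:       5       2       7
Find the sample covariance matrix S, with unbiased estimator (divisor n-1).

Step 1 — column means:
  mean(X_1) = (5 + 3 + 4 + 5) / 4 = 17/4 = 4.25
  mean(X_2) = (2 + 7 + 4 + 2) / 4 = 15/4 = 3.75
  mean(X_3) = (2 + 3 + 5 + 7) / 4 = 17/4 = 4.25

Step 2 — sample covariance S[i,j] = (1/(n-1)) · Σ_k (x_{k,i} - mean_i) · (x_{k,j} - mean_j), with n-1 = 3.
  S[X_1,X_1] = ((0.75)·(0.75) + (-1.25)·(-1.25) + (-0.25)·(-0.25) + (0.75)·(0.75)) / 3 = 2.75/3 = 0.9167
  S[X_1,X_2] = ((0.75)·(-1.75) + (-1.25)·(3.25) + (-0.25)·(0.25) + (0.75)·(-1.75)) / 3 = -6.75/3 = -2.25
  S[X_1,X_3] = ((0.75)·(-2.25) + (-1.25)·(-1.25) + (-0.25)·(0.75) + (0.75)·(2.75)) / 3 = 1.75/3 = 0.5833
  S[X_2,X_2] = ((-1.75)·(-1.75) + (3.25)·(3.25) + (0.25)·(0.25) + (-1.75)·(-1.75)) / 3 = 16.75/3 = 5.5833
  S[X_2,X_3] = ((-1.75)·(-2.25) + (3.25)·(-1.25) + (0.25)·(0.75) + (-1.75)·(2.75)) / 3 = -4.75/3 = -1.5833
  S[X_3,X_3] = ((-2.25)·(-2.25) + (-1.25)·(-1.25) + (0.75)·(0.75) + (2.75)·(2.75)) / 3 = 14.75/3 = 4.9167

S is symmetric (S[j,i] = S[i,j]). Assembling:

S = [[0.9167, -2.25, 0.5833],
 [-2.25, 5.5833, -1.5833],
 [0.5833, -1.5833, 4.9167]]


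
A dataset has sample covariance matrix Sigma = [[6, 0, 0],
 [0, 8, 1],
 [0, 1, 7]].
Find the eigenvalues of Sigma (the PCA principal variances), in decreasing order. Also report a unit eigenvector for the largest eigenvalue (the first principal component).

Step 1 — characteristic polynomial p(λ) = det(λI - Sigma) = λ³ - tr·λ² + c_1·λ - det, where tr = trace, c_1 = sum of the principal 2×2 minors, det = det(Sigma):
  tr = 6 + 8 + 7 = 21,
  c_1 = (6·8 - (0)²) + (6·7 - (0)²) + (8·7 - (1)²) = 48 + 42 + 55 = 145,
  det = 6·(8·7 - (1)²) - (0)·((0)·7 - (1)·(0)) + (0)·((0)·(1) - 8·(0)) = 6·(55) - (0)·(0) + (0)·(0) = 330.
  So p(λ) = λ³ - 21λ² + 145λ - 330.
Step 2 — look for an integer root (rational root theorem: any rational root is an integer divisor of 330). Testing λ = 6:
  p(6) = 216 - 756 + 870 - 330 = 0  ✓
  Dividing out (λ - 6): p(λ) = (λ - 6)(λ² - 15λ + 55).
Step 3 — remaining eigenvalues from the quadratic λ² - 15λ + 55 = 0:
  Δ = 15² - 4·55 = 225 - 220 = 5,  λ = (15 ± √5)/2 = (15 ± 2.2361)/2 ≈ 8.618 or 6.382.
  Sorted: λ_1 = 8.618,  λ_2 = 6.382,  λ_3 = 6  (check: sum = 21 = tr ✓).

Step 4 — unit eigenvector for λ_1 ≈ 8.618: v spans the null space of (Sigma - λ_1 I), whose rows are
  r_1 = (-2.618, 0, 0),  r_2 = (0, -0.618, 1),  r_3 = (0, 1, -1.618).
  v is orthogonal to every row, so take v ∝ r_1 × r_2 = ((0)·(1) - (0)·(-0.618), (0)·(0) - (-2.618)·(1), (-2.618)·(-0.618) - (0)·(0)) ≈ (0, 2.618, 1.618).
  Let u = (0, 2.618, 1.618).
  ||u|| = √((0)² + (2.618)² + (1.618)²) = √(9.4721) ≈ 3.0777,  v_1 = u/||u|| ≈ (0, 0.8507, 0.5257) (||v_1|| = 1).

λ_1 = 8.618,  λ_2 = 6.382,  λ_3 = 6;  v_1 ≈ (0, 0.8507, 0.5257)


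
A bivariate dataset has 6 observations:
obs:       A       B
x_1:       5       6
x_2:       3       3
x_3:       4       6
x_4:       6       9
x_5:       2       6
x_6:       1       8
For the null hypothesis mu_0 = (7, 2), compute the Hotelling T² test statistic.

Step 1 — sample mean vector:
  mean(A) = (5 + 3 + 4 + 6 + 2 + 1) / 6 = 21/6 = 3.5
  mean(B) = (6 + 3 + 6 + 9 + 6 + 8) / 6 = 38/6 = 6.3333
  x̄ = (3.5, 6.3333),  deviation x̄ - mu_0 = (3.5, 6.3333) - (7, 2) = (-3.5, 4.3333).

Step 2 — sample covariance matrix, S[i,j] = (1/(n-1)) · Σ_k (x_{k,i} - mean_i) · (x_{k,j} - mean_j), divisor n-1 = 5:
  S[A,A] = ((1.5)·(1.5) + (-0.5)·(-0.5) + (0.5)·(0.5) + (2.5)·(2.5) + (-1.5)·(-1.5) + (-2.5)·(-2.5)) / 5 = 17.5/5 = 3.5
  S[A,B] = ((1.5)·(-0.3333) + (-0.5)·(-3.3333) + (0.5)·(-0.3333) + (2.5)·(2.6667) + (-1.5)·(-0.3333) + (-2.5)·(1.6667)) / 5 = 4/5 = 0.8
  S[B,B] = ((-0.3333)·(-0.3333) + (-3.3333)·(-3.3333) + (-0.3333)·(-0.3333) + (2.6667)·(2.6667) + (-0.3333)·(-0.3333) + (1.6667)·(1.6667)) / 5 = 21.3333/5 = 4.2667
  S = [[3.5, 0.8],
 [0.8, 4.2667]].

Step 3 — invert S. det(S) = 3.5·4.2667 - (0.8)² = 14.2933.
  S^{-1} = (1/det) · [[d, -b], [-b, a]] = [[0.2985, -0.056],
 [-0.056, 0.2449]].

Step 4 — quadratic form (x̄ - mu_0)^T · S^{-1} · (x̄ - mu_0):
  S^{-1} · (x̄ - mu_0) = (-1.2873, 1.257),
  (x̄ - mu_0)^T · [...] = (-3.5)·(-1.2873) + (4.3333)·(1.257) = 9.9526.

Step 5 — scale by n: T² = 6 · 9.9526 = 59.7155.

T² ≈ 59.7155


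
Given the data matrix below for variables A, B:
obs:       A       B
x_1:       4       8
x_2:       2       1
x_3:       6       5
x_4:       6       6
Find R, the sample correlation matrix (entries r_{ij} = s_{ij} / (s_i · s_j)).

Step 1 — column means:
  mean(A) = (4 + 2 + 6 + 6) / 4 = 18/4 = 4.5
  mean(B) = (8 + 1 + 5 + 6) / 4 = 20/4 = 5

Step 2 — sample variances and covariances s[i,j] = (1/(n-1)) · Σ_k (x_{k,i} - mean_i) · (x_{k,j} - mean_j), with n-1 = 3:
  s[A,A] = ((-0.5)·(-0.5) + (-2.5)·(-2.5) + (1.5)·(1.5) + (1.5)·(1.5)) / 3 = 11/3 = 3.6667
  s[A,B] = ((-0.5)·(3) + (-2.5)·(-4) + (1.5)·(0) + (1.5)·(1)) / 3 = 10/3 = 3.3333
  s[B,B] = ((3)·(3) + (-4)·(-4) + (0)·(0) + (1)·(1)) / 3 = 26/3 = 8.6667
  Sample standard deviations s_i = √(s[i,i]):
  s(A) = √(3.6667) = 1.9149
  s(B) = √(8.6667) = 2.9439

Step 3 — r_{ij} = s_{ij} / (s_i · s_j):
  r[A,A] = 1 (diagonal).
  r[A,B] = 3.3333 / (1.9149 · 2.9439) = 3.3333 / 5.6372 = 0.5913
  r[B,B] = 1 (diagonal).

R is symmetric with unit diagonal. Assembling:

R = [[1, 0.5913],
 [0.5913, 1]]


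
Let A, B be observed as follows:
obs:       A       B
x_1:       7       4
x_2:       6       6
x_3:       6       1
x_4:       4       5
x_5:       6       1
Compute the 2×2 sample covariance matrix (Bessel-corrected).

Step 1 — column means:
  mean(A) = (7 + 6 + 6 + 4 + 6) / 5 = 29/5 = 5.8
  mean(B) = (4 + 6 + 1 + 5 + 1) / 5 = 17/5 = 3.4

Step 2 — sample covariance S[i,j] = (1/(n-1)) · Σ_k (x_{k,i} - mean_i) · (x_{k,j} - mean_j), with n-1 = 4.
  S[A,A] = ((1.2)·(1.2) + (0.2)·(0.2) + (0.2)·(0.2) + (-1.8)·(-1.8) + (0.2)·(0.2)) / 4 = 4.8/4 = 1.2
  S[A,B] = ((1.2)·(0.6) + (0.2)·(2.6) + (0.2)·(-2.4) + (-1.8)·(1.6) + (0.2)·(-2.4)) / 4 = -2.6/4 = -0.65
  S[B,B] = ((0.6)·(0.6) + (2.6)·(2.6) + (-2.4)·(-2.4) + (1.6)·(1.6) + (-2.4)·(-2.4)) / 4 = 21.2/4 = 5.3

S is symmetric (S[j,i] = S[i,j]). Assembling:

S = [[1.2, -0.65],
 [-0.65, 5.3]]


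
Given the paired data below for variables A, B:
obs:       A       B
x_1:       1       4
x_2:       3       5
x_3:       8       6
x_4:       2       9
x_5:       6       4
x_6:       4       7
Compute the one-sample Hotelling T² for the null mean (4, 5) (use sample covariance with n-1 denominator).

Step 1 — sample mean vector:
  mean(A) = (1 + 3 + 8 + 2 + 6 + 4) / 6 = 24/6 = 4
  mean(B) = (4 + 5 + 6 + 9 + 4 + 7) / 6 = 35/6 = 5.8333
  x̄ = (4, 5.8333),  deviation x̄ - mu_0 = (4, 5.8333) - (4, 5) = (0, 0.8333).

Step 2 — sample covariance matrix, S[i,j] = (1/(n-1)) · Σ_k (x_{k,i} - mean_i) · (x_{k,j} - mean_j), divisor n-1 = 5:
  S[A,A] = ((-3)·(-3) + (-1)·(-1) + (4)·(4) + (-2)·(-2) + (2)·(2) + (0)·(0)) / 5 = 34/5 = 6.8
  S[A,B] = ((-3)·(-1.8333) + (-1)·(-0.8333) + (4)·(0.1667) + (-2)·(3.1667) + (2)·(-1.8333) + (0)·(1.1667)) / 5 = -3/5 = -0.6
  S[B,B] = ((-1.8333)·(-1.8333) + (-0.8333)·(-0.8333) + (0.1667)·(0.1667) + (3.1667)·(3.1667) + (-1.8333)·(-1.8333) + (1.1667)·(1.1667)) / 5 = 18.8333/5 = 3.7667
  S = [[6.8, -0.6],
 [-0.6, 3.7667]].

Step 3 — invert S. det(S) = 6.8·3.7667 - (-0.6)² = 25.2533.
  S^{-1} = (1/det) · [[d, -b], [-b, a]] = [[0.1492, 0.0238],
 [0.0238, 0.2693]].

Step 4 — quadratic form (x̄ - mu_0)^T · S^{-1} · (x̄ - mu_0):
  S^{-1} · (x̄ - mu_0) = (0.0198, 0.2244),
  (x̄ - mu_0)^T · [...] = (0)·(0.0198) + (0.8333)·(0.2244) = 0.187.

Step 5 — scale by n: T² = 6 · 0.187 = 1.122.

T² ≈ 1.122


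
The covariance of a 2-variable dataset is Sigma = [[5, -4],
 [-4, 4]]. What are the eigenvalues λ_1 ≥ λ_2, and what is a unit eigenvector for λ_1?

Step 1 — characteristic polynomial of 2×2 Sigma:
  det(Sigma - λI) = λ² - trace · λ + det = 0.
  trace = 5 + 4 = 9, det = 5·4 - (-4)² = 4.
Step 2 — discriminant:
  Δ = trace² - 4·det = 81 - 16 = 65.
Step 3 — eigenvalues:
  λ = (trace ± √Δ)/2 = (9 ± 8.0623)/2,
  λ_1 = 8.5311,  λ_2 = 0.4689.

Step 4 — unit eigenvector for λ_1: solve (Sigma - λ_1 I)v = 0. First row:
  (5 - 8.5311)·v_x + (-4)·v_y = 0, i.e. (-3.5311)·v_x + (-4)·v_y = 0,
  so v ∝ (b, λ_1 - a) = (-4, 3.5311); multiply by -1 so the first entry is positive: u = (4, -3.5311).
  ||u|| = √((4)² + (-3.5311)²) = √(28.4689) ≈ 5.3356,
  v_1 = u/||u|| ≈ (0.7497, -0.6618) (||v_1|| = 1).

λ_1 = 8.5311,  λ_2 = 0.4689;  v_1 ≈ (0.7497, -0.6618)


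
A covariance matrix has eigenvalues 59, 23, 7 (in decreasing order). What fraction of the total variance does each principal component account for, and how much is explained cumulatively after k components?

Step 1 — total variance = trace(Sigma) = Σ λ_i = 59 + 23 + 7 = 89.

Step 2 — fraction explained by component i = λ_i / Σ λ:
  PC1: 59/89 = 0.6629
  PC2: 23/89 = 0.2584
  PC3: 7/89 = 0.0787

Step 3 — cumulative fraction after k components = (λ_1 + ... + λ_k) / Σ λ:
  k = 1: 59/89 = 0.6629
  k = 2: (59 + 23)/89 = 82/89 = 0.9213
  k = 3: (59 + 23 + 7)/89 = 89/89 = 1

Summary (fraction, with percent):

explained: PC1 0.6629 (66.29%), PC2 0.2584 (25.84%), PC3 0.0787 (7.87%);  cumulative: 0.6629, 0.9213, 1


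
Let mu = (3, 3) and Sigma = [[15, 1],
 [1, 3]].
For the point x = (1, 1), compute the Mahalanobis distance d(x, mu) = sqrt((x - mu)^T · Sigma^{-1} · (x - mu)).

Step 1 — centre the observation: (x - mu) = (-2, -2).

Step 2 — invert Sigma. det(Sigma) = 15·3 - (1)² = 44.
  Sigma^{-1} = (1/det) · [[d, -b], [-b, a]] = [[0.0682, -0.0227],
 [-0.0227, 0.3409]].

Step 3 — form the quadratic (x - mu)^T · Sigma^{-1} · (x - mu):
  Sigma^{-1} · (x - mu) = (-0.0909, -0.6364).
  (x - mu)^T · [Sigma^{-1} · (x - mu)] = (-2)·(-0.0909) + (-2)·(-0.6364) = 1.4545.

Step 4 — take square root: d = √(1.4545) ≈ 1.206.

d(x, mu) = √(1.4545) ≈ 1.206


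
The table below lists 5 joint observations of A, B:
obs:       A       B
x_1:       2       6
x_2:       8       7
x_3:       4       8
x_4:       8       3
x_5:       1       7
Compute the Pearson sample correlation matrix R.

Step 1 — column means:
  mean(A) = (2 + 8 + 4 + 8 + 1) / 5 = 23/5 = 4.6
  mean(B) = (6 + 7 + 8 + 3 + 7) / 5 = 31/5 = 6.2

Step 2 — sample variances and covariances s[i,j] = (1/(n-1)) · Σ_k (x_{k,i} - mean_i) · (x_{k,j} - mean_j), with n-1 = 4:
  s[A,A] = ((-2.6)·(-2.6) + (3.4)·(3.4) + (-0.6)·(-0.6) + (3.4)·(3.4) + (-3.6)·(-3.6)) / 4 = 43.2/4 = 10.8
  s[A,B] = ((-2.6)·(-0.2) + (3.4)·(0.8) + (-0.6)·(1.8) + (3.4)·(-3.2) + (-3.6)·(0.8)) / 4 = -11.6/4 = -2.9
  s[B,B] = ((-0.2)·(-0.2) + (0.8)·(0.8) + (1.8)·(1.8) + (-3.2)·(-3.2) + (0.8)·(0.8)) / 4 = 14.8/4 = 3.7
  Sample standard deviations s_i = √(s[i,i]):
  s(A) = √(10.8) = 3.2863
  s(B) = √(3.7) = 1.9235

Step 3 — r_{ij} = s_{ij} / (s_i · s_j):
  r[A,A] = 1 (diagonal).
  r[A,B] = -2.9 / (3.2863 · 1.9235) = -2.9 / 6.3214 = -0.4588
  r[B,B] = 1 (diagonal).

R is symmetric with unit diagonal. Assembling:

R = [[1, -0.4588],
 [-0.4588, 1]]


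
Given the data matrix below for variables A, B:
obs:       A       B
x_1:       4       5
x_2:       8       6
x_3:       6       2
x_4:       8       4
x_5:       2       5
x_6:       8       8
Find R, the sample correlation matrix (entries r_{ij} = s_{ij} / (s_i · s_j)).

Step 1 — column means:
  mean(A) = (4 + 8 + 6 + 8 + 2 + 8) / 6 = 36/6 = 6
  mean(B) = (5 + 6 + 2 + 4 + 5 + 8) / 6 = 30/6 = 5

Step 2 — sample variances and covariances s[i,j] = (1/(n-1)) · Σ_k (x_{k,i} - mean_i) · (x_{k,j} - mean_j), with n-1 = 5:
  s[A,A] = ((-2)·(-2) + (2)·(2) + (0)·(0) + (2)·(2) + (-4)·(-4) + (2)·(2)) / 5 = 32/5 = 6.4
  s[A,B] = ((-2)·(0) + (2)·(1) + (0)·(-3) + (2)·(-1) + (-4)·(0) + (2)·(3)) / 5 = 6/5 = 1.2
  s[B,B] = ((0)·(0) + (1)·(1) + (-3)·(-3) + (-1)·(-1) + (0)·(0) + (3)·(3)) / 5 = 20/5 = 4
  Sample standard deviations s_i = √(s[i,i]):
  s(A) = √(6.4) = 2.5298
  s(B) = √(4) = 2

Step 3 — r_{ij} = s_{ij} / (s_i · s_j):
  r[A,A] = 1 (diagonal).
  r[A,B] = 1.2 / (2.5298 · 2) = 1.2 / 5.0596 = 0.2372
  r[B,B] = 1 (diagonal).

R is symmetric with unit diagonal. Assembling:

R = [[1, 0.2372],
 [0.2372, 1]]


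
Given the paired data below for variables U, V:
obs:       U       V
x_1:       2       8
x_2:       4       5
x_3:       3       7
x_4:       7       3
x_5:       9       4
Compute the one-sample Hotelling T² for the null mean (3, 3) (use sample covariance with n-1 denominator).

Step 1 — sample mean vector:
  mean(U) = (2 + 4 + 3 + 7 + 9) / 5 = 25/5 = 5
  mean(V) = (8 + 5 + 7 + 3 + 4) / 5 = 27/5 = 5.4
  x̄ = (5, 5.4),  deviation x̄ - mu_0 = (5, 5.4) - (3, 3) = (2, 2.4).

Step 2 — sample covariance matrix, S[i,j] = (1/(n-1)) · Σ_k (x_{k,i} - mean_i) · (x_{k,j} - mean_j), divisor n-1 = 4:
  S[U,U] = ((-3)·(-3) + (-1)·(-1) + (-2)·(-2) + (2)·(2) + (4)·(4)) / 4 = 34/4 = 8.5
  S[U,V] = ((-3)·(2.6) + (-1)·(-0.4) + (-2)·(1.6) + (2)·(-2.4) + (4)·(-1.4)) / 4 = -21/4 = -5.25
  S[V,V] = ((2.6)·(2.6) + (-0.4)·(-0.4) + (1.6)·(1.6) + (-2.4)·(-2.4) + (-1.4)·(-1.4)) / 4 = 17.2/4 = 4.3
  S = [[8.5, -5.25],
 [-5.25, 4.3]].

Step 3 — invert S. det(S) = 8.5·4.3 - (-5.25)² = 8.9875.
  S^{-1} = (1/det) · [[d, -b], [-b, a]] = [[0.4784, 0.5841],
 [0.5841, 0.9458]].

Step 4 — quadratic form (x̄ - mu_0)^T · S^{-1} · (x̄ - mu_0):
  S^{-1} · (x̄ - mu_0) = (2.3588, 3.4381),
  (x̄ - mu_0)^T · [...] = (2)·(2.3588) + (2.4)·(3.4381) = 12.9691.

Step 5 — scale by n: T² = 5 · 12.9691 = 64.8456.

T² ≈ 64.8456


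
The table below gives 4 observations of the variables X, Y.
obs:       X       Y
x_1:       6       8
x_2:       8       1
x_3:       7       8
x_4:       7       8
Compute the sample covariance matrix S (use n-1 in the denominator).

Step 1 — column means:
  mean(X) = (6 + 8 + 7 + 7) / 4 = 28/4 = 7
  mean(Y) = (8 + 1 + 8 + 8) / 4 = 25/4 = 6.25

Step 2 — sample covariance S[i,j] = (1/(n-1)) · Σ_k (x_{k,i} - mean_i) · (x_{k,j} - mean_j), with n-1 = 3.
  S[X,X] = ((-1)·(-1) + (1)·(1) + (0)·(0) + (0)·(0)) / 3 = 2/3 = 0.6667
  S[X,Y] = ((-1)·(1.75) + (1)·(-5.25) + (0)·(1.75) + (0)·(1.75)) / 3 = -7/3 = -2.3333
  S[Y,Y] = ((1.75)·(1.75) + (-5.25)·(-5.25) + (1.75)·(1.75) + (1.75)·(1.75)) / 3 = 36.75/3 = 12.25

S is symmetric (S[j,i] = S[i,j]). Assembling:

S = [[0.6667, -2.3333],
 [-2.3333, 12.25]]


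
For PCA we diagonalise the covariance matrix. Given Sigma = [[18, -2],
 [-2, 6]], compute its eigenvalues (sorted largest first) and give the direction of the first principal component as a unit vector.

Step 1 — characteristic polynomial of 2×2 Sigma:
  det(Sigma - λI) = λ² - trace · λ + det = 0.
  trace = 18 + 6 = 24, det = 18·6 - (-2)² = 104.
Step 2 — discriminant:
  Δ = trace² - 4·det = 576 - 416 = 160.
Step 3 — eigenvalues:
  λ = (trace ± √Δ)/2 = (24 ± 12.6491)/2,
  λ_1 = 18.3246,  λ_2 = 5.6754.

Step 4 — unit eigenvector for λ_1: solve (Sigma - λ_1 I)v = 0. First row:
  (18 - 18.3246)·v_x + (-2)·v_y = 0, i.e. (-0.3246)·v_x + (-2)·v_y = 0,
  so v ∝ (b, λ_1 - a) = (-2, 0.3246); multiply by -1 so the first entry is positive: u = (2, -0.3246).
  ||u|| = √((2)² + (-0.3246)²) = √(4.1053) ≈ 2.0262,
  v_1 = u/||u|| ≈ (0.9871, -0.1602) (||v_1|| = 1).

λ_1 = 18.3246,  λ_2 = 5.6754;  v_1 ≈ (0.9871, -0.1602)


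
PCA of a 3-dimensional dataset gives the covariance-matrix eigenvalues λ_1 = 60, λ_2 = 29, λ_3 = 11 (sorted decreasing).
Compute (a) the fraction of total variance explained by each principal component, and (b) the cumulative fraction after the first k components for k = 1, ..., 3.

Step 1 — total variance = trace(Sigma) = Σ λ_i = 60 + 29 + 11 = 100.

Step 2 — fraction explained by component i = λ_i / Σ λ:
  PC1: 60/100 = 0.6
  PC2: 29/100 = 0.29
  PC3: 11/100 = 0.11

Step 3 — cumulative fraction after k components = (λ_1 + ... + λ_k) / Σ λ:
  k = 1: 60/100 = 0.6
  k = 2: (60 + 29)/100 = 89/100 = 0.89
  k = 3: (60 + 29 + 11)/100 = 100/100 = 1

Summary (fraction, with percent):

explained: PC1 0.6 (60%), PC2 0.29 (29%), PC3 0.11 (11%);  cumulative: 0.6, 0.89, 1


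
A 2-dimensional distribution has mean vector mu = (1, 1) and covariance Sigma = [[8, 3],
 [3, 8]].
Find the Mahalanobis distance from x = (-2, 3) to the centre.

Step 1 — centre the observation: (x - mu) = (-3, 2).

Step 2 — invert Sigma. det(Sigma) = 8·8 - (3)² = 55.
  Sigma^{-1} = (1/det) · [[d, -b], [-b, a]] = [[0.1455, -0.0545],
 [-0.0545, 0.1455]].

Step 3 — form the quadratic (x - mu)^T · Sigma^{-1} · (x - mu):
  Sigma^{-1} · (x - mu) = (-0.5455, 0.4545).
  (x - mu)^T · [Sigma^{-1} · (x - mu)] = (-3)·(-0.5455) + (2)·(0.4545) = 2.5455.

Step 4 — take square root: d = √(2.5455) ≈ 1.5954.

d(x, mu) = √(2.5455) ≈ 1.5954


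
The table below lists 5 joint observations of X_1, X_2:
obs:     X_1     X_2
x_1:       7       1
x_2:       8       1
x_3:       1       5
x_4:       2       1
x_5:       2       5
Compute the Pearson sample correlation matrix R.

Step 1 — column means:
  mean(X_1) = (7 + 8 + 1 + 2 + 2) / 5 = 20/5 = 4
  mean(X_2) = (1 + 1 + 5 + 1 + 5) / 5 = 13/5 = 2.6

Step 2 — sample variances and covariances s[i,j] = (1/(n-1)) · Σ_k (x_{k,i} - mean_i) · (x_{k,j} - mean_j), with n-1 = 4:
  s[X_1,X_1] = ((3)·(3) + (4)·(4) + (-3)·(-3) + (-2)·(-2) + (-2)·(-2)) / 4 = 42/4 = 10.5
  s[X_1,X_2] = ((3)·(-1.6) + (4)·(-1.6) + (-3)·(2.4) + (-2)·(-1.6) + (-2)·(2.4)) / 4 = -20/4 = -5
  s[X_2,X_2] = ((-1.6)·(-1.6) + (-1.6)·(-1.6) + (2.4)·(2.4) + (-1.6)·(-1.6) + (2.4)·(2.4)) / 4 = 19.2/4 = 4.8
  Sample standard deviations s_i = √(s[i,i]):
  s(X_1) = √(10.5) = 3.2404
  s(X_2) = √(4.8) = 2.1909

Step 3 — r_{ij} = s_{ij} / (s_i · s_j):
  r[X_1,X_1] = 1 (diagonal).
  r[X_1,X_2] = -5 / (3.2404 · 2.1909) = -5 / 7.0993 = -0.7043
  r[X_2,X_2] = 1 (diagonal).

R is symmetric with unit diagonal. Assembling:

R = [[1, -0.7043],
 [-0.7043, 1]]


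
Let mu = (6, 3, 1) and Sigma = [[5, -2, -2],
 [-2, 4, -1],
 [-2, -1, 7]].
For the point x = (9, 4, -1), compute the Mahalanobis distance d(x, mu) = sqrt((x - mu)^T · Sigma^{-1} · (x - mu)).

Step 1 — centre the observation: (x - mu) = (3, 1, -2).

Step 2 — invert Sigma (cofactor / det for 3×3, or solve directly):
  Sigma^{-1} = [[0.3253, 0.1928, 0.1205],
 [0.1928, 0.3735, 0.1084],
 [0.1205, 0.1084, 0.1928]].

Step 3 — form the quadratic (x - mu)^T · Sigma^{-1} · (x - mu):
  Sigma^{-1} · (x - mu) = (0.9277, 0.7349, 0.0843).
  (x - mu)^T · [Sigma^{-1} · (x - mu)] = (3)·(0.9277) + (1)·(0.7349) + (-2)·(0.0843) = 3.3494.

Step 4 — take square root: d = √(3.3494) ≈ 1.8301.

d(x, mu) = √(3.3494) ≈ 1.8301


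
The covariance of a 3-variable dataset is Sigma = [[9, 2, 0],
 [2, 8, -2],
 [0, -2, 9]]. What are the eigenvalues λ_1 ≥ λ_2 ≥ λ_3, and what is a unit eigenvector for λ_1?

Step 1 — characteristic polynomial p(λ) = det(λI - Sigma) = λ³ - tr·λ² + c_1·λ - det, where tr = trace, c_1 = sum of the principal 2×2 minors, det = det(Sigma):
  tr = 9 + 8 + 9 = 26,
  c_1 = (9·8 - (2)²) + (9·9 - (0)²) + (8·9 - (-2)²) = 68 + 81 + 68 = 217,
  det = 9·(8·9 - (-2)²) - (2)·((2)·9 - (-2)·(0)) + (0)·((2)·(-2) - 8·(0)) = 9·(68) - (2)·(18) + (0)·(-4) = 576.
  So p(λ) = λ³ - 26λ² + 217λ - 576.
Step 2 — look for an integer root (rational root theorem: any rational root is an integer divisor of 576). Testing λ = 9:
  p(9) = 729 - 2106 + 1953 - 576 = 0  ✓
  Dividing out (λ - 9): p(λ) = (λ - 9)(λ² - 17λ + 64).
Step 3 — remaining eigenvalues from the quadratic λ² - 17λ + 64 = 0:
  Δ = 17² - 4·64 = 289 - 256 = 33,  λ = (17 ± √33)/2 = (17 ± 5.7446)/2 ≈ 11.3723 or 5.6277.
  Sorted: λ_1 = 11.3723,  λ_2 = 9,  λ_3 = 5.6277  (check: sum = 26 = tr ✓).

Step 4 — unit eigenvector for λ_1 ≈ 11.3723: v spans the null space of (Sigma - λ_1 I), whose rows are
  r_1 = (-2.3723, 2, 0),  r_2 = (2, -3.3723, -2),  r_3 = (0, -2, -2.3723).
  v is orthogonal to every row, so take v ∝ r_1 × r_2 = ((2)·(-2) - (0)·(-3.3723), (0)·(2) - (-2.3723)·(-2), (-2.3723)·(-3.3723) - (2)·(2)) ≈ (-4, -4.7446, 4).
  Rescale (multiply by -1 so the first nonzero entry is positive): u = (4, 4.7446, -4).
  ||u|| = √((4)² + (4.7446)² + (-4)²) = √(54.5109) ≈ 7.3831,  v_1 = u/||u|| ≈ (0.5418, 0.6426, -0.5418) (||v_1|| = 1).

λ_1 = 11.3723,  λ_2 = 9,  λ_3 = 5.6277;  v_1 ≈ (0.5418, 0.6426, -0.5418)
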